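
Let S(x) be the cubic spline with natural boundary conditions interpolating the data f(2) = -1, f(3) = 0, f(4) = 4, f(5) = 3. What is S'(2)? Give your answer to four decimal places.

-0.1333

With M_i denoting the second derivative at x_i, h_i = 1, 1, 1, and Δ_i = (y_(i+1) − y_i)/h_i = 1, 4, -1:
  1·M_0 + 4·M_1 + 1·M_2 = 6(Δ_1 - Δ_0) = 18
  1·M_1 + 4·M_2 + 1·M_3 = 6(Δ_2 - Δ_1) = -30
Natural end conditions: M_0 = M_3 = 0.
Solving: M_0 = 0, M_1 = 34/5, M_2 = -46/5, M_3 = 0.
On [2, 3], S'(x) = b_0 + 2c_0·(x - 2) + 3d_0·(x - 2)² with b_0 = Δ_0 - h_0(2M_0 + M_1)/6 = -2/15, c_0 = M_0/2 = 0, d_0 = (M_1 - M_0)/(6h_0) = 17/15. So S'(2) = -2/15.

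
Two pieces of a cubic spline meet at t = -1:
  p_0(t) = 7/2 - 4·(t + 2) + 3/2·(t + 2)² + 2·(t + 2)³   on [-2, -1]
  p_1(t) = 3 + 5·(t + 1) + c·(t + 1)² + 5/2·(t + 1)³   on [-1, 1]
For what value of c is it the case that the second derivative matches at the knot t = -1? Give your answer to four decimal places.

7.5000

p_0''(t) = 3 + 12·(t + 2), so p_0''(-1) = 15. On the right, p_1''(-1) = 2c, so c = 15/2.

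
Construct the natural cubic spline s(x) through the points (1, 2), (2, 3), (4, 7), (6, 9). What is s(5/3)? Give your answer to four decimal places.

2.5825

Write M_i for s''(x_i). With h_i = 1, 2, 2 and divided differences Δ_i = 1, 2, 1, the continuity of s' gives the tridiagonal system
  1·M_0 + 6·M_1 + 2·M_2 = 6(Δ_1 - Δ_0) = 6
  2·M_1 + 8·M_2 + 2·M_3 = 6(Δ_2 - Δ_1) = -6
Natural end conditions: M_0 = M_3 = 0.
Solving the tridiagonal system: M_0 = 0, M_1 = 15/11, M_2 = -12/11, M_3 = 0.
On [1, 2], s(x) = 2 + 17/22·(x - 1) + 0·(x - 1)² + 5/22·(x - 1)³.
With (x - 1) = 2/3: s(5/3) = 767/297.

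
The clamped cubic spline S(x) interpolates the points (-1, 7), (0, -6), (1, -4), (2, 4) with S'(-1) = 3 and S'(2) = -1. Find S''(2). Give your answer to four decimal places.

-30.6667

Put M_i = S'' at the i-th knot. Here h = (1, 1, 1) and Δ = (-13, 2, 8), so the interior equations h_(i-1)·M_(i-1) + 2(h_(i-1)+h_i)·M_i + h_i·M_(i+1) = 6(Δ_i − Δ_(i-1)) read
  1·M_0 + 4·M_1 + 1·M_2 = 6(Δ_1 - Δ_0) = 90
  1·M_1 + 4·M_2 + 1·M_3 = 6(Δ_2 - Δ_1) = 36
Clamped end conditions give two more equations: 2h_0·M_0 + h_0·M_1 = 6(Δ_0 - S'(-1)) = -96 and h_2·M_2 + 2h_2·M_3 = 6(S'(2) - Δ_2) = -54.
Forward elimination and back-substitution give M_0 = -200/3, M_1 = 112/3, M_2 = 22/3, M_3 = -92/3.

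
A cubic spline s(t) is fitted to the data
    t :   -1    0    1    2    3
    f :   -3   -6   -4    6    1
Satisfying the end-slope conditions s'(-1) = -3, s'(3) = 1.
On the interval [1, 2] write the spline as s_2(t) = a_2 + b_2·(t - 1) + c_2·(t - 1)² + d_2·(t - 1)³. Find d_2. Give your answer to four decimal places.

Put m_i = s'' at the i-th knot. Here h = (1, 1, 1, 1) and Δ = (-3, 2, 10, -5), so the interior equations h_(i-1)·m_(i-1) + 2(h_(i-1)+h_i)·m_i + h_i·m_(i+1) = 6(Δ_i − Δ_(i-1)) read
  1·m_0 + 4·m_1 + 1·m_2 = 6(Δ_1 - Δ_0) = 30
  1·m_1 + 4·m_2 + 1·m_3 = 6(Δ_2 - Δ_1) = 48
  1·m_2 + 4·m_3 + 1·m_4 = 6(Δ_3 - Δ_2) = -90
Clamped end conditions give two more equations: 2h_0·m_0 + h_0·m_1 = 6(Δ_0 - s'(-1)) = 0 and h_3·m_3 + 2h_3·m_4 = 6(s'(3) - Δ_3) = 36.
Solving: m_0 = -19/14, m_1 = 19/7, m_2 = 41/2, m_3 = -257/7, m_4 = 509/14.
On [1, 2], with s_2(t) = a_2 + b_2·(t - 1) + c_2·(t - 1)² + d_2·(t - 1)³: c_2 = m_2/2 = 41/4, d_2 = (m_3 - m_2)/(6h_2) = -267/28, b_2 = Δ_2 - h_2(2m_2 + m_3)/6 = 65/7.

-9.5357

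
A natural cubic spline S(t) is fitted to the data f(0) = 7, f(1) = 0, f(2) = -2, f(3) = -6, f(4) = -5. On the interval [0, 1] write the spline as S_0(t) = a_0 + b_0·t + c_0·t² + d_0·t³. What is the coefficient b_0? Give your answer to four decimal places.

-8.5714

Let M_i = S''(x_i). Step sizes h_i = 1, 1, 1, 1; slopes of the chords Δ_i = (y_(i+1) - y_i)/h_i = -7, -2, -4, 1.
  1·M_0 + 4·M_1 + 1·M_2 = 6(Δ_1 - Δ_0) = 30
  1·M_1 + 4·M_2 + 1·M_3 = 6(Δ_2 - Δ_1) = -12
  1·M_2 + 4·M_3 + 1·M_4 = 6(Δ_3 - Δ_2) = 30
Natural end conditions: M_0 = M_4 = 0.
Forward elimination and back-substitution give M_0 = 0, M_1 = 66/7, M_2 = -54/7, M_3 = 66/7, M_4 = 0.
On [0, 1], with S_0(t) = a_0 + b_0·t + c_0·t² + d_0·t³: c_0 = M_0/2 = 0, d_0 = (M_1 - M_0)/(6h_0) = 11/7, b_0 = Δ_0 - h_0(2M_0 + M_1)/6 = -60/7.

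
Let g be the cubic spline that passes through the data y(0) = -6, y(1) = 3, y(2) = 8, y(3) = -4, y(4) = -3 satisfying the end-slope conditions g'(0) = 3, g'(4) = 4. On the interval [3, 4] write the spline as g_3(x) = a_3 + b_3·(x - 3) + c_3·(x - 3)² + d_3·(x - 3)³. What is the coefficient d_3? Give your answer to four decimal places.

-5.7143

Put M_i = g'' at the i-th knot. Here h = (1, 1, 1, 1) and Δ = (9, 5, -12, 1), so the interior equations h_(i-1)·M_(i-1) + 2(h_(i-1)+h_i)·M_i + h_i·M_(i+1) = 6(Δ_i − Δ_(i-1)) read
  1·M_0 + 4·M_1 + 1·M_2 = 6(Δ_1 - Δ_0) = -24
  1·M_1 + 4·M_2 + 1·M_3 = 6(Δ_2 - Δ_1) = -102
  1·M_2 + 4·M_3 + 1·M_4 = 6(Δ_3 - Δ_2) = 78
Clamped end conditions give two more equations: 2h_0·M_0 + h_0·M_1 = 6(Δ_0 - g'(0)) = 36 and h_3·M_3 + 2h_3·M_4 = 6(g'(4) - Δ_3) = 18.
Solving the tridiagonal system: M_0 = 136/7, M_1 = -20/7, M_2 = -32, M_3 = 202/7, M_4 = -38/7.
On [3, 4], with g_3(x) = a_3 + b_3·(x - 3) + c_3·(x - 3)² + d_3·(x - 3)³: c_3 = M_3/2 = 101/7, d_3 = (M_4 - M_3)/(6h_3) = -40/7, b_3 = Δ_3 - h_3(2M_3 + M_4)/6 = -54/7.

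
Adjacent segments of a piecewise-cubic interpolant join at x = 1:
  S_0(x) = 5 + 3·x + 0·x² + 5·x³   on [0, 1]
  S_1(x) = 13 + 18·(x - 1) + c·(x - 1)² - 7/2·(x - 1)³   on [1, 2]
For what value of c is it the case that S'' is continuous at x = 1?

S_0''(x) = 0 + 30·x, so S_0''(1) = 30. On the right, S_1''(1) = 2c, so c = 15.

15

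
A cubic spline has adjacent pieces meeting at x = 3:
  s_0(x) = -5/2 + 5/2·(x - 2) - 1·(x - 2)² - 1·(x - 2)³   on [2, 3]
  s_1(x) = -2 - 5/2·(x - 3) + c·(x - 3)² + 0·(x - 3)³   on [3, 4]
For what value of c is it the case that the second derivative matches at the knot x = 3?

-4

s_0''(x) = -2 - 6·(x - 2), so s_0''(3) = -8. On the right, s_1''(3) = 2c, so c = -4.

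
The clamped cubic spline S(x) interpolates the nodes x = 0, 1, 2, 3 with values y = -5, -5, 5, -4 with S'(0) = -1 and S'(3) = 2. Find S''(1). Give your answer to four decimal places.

Let m_i = S''(x_i). Step sizes h_i = 1, 1, 1; slopes of the chords Δ_i = (y_(i+1) - y_i)/h_i = 0, 10, -9.
  1·m_0 + 4·m_1 + 1·m_2 = 6(Δ_1 - Δ_0) = 60
  1·m_1 + 4·m_2 + 1·m_3 = 6(Δ_2 - Δ_1) = -114
Clamped end conditions give two more equations: 2h_0·m_0 + h_0·m_1 = 6(Δ_0 - S'(0)) = 6 and h_2·m_2 + 2h_2·m_3 = 6(S'(3) - Δ_2) = 66.
Solving the tridiagonal system: m_0 = -62/5, m_1 = 154/5, m_2 = -254/5, m_3 = 292/5.

30.8000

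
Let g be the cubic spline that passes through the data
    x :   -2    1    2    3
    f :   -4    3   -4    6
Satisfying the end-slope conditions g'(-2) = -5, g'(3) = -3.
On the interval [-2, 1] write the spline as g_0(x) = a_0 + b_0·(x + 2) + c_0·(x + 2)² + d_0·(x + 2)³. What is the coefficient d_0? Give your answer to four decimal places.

-1.9936

With σ_i denoting the second derivative at x_i, h_i = 3, 1, 1, and Δ_i = (y_(i+1) − y_i)/h_i = 7/3, -7, 10:
  3·σ_0 + 8·σ_1 + 1·σ_2 = 6(Δ_1 - Δ_0) = -56
  1·σ_1 + 4·σ_2 + 1·σ_3 = 6(Δ_2 - Δ_1) = 102
Clamped end conditions give two more equations: 2h_0·σ_0 + h_0·σ_1 = 6(Δ_0 - g'(-2)) = 44 and h_2·σ_2 + 2h_2·σ_3 = 6(g'(3) - Δ_2) = -78.
Solving: σ_0 = 1466/87, σ_1 = -552/29, σ_2 = 1326/29, σ_3 = -1794/29.
On [-2, 1], with g_0(x) = a_0 + b_0·(x + 2) + c_0·(x + 2)² + d_0·(x + 2)³: c_0 = σ_0/2 = 733/87, d_0 = (σ_1 - σ_0)/(6h_0) = -1561/783, b_0 = Δ_0 - h_0(2σ_0 + σ_1)/6 = -5.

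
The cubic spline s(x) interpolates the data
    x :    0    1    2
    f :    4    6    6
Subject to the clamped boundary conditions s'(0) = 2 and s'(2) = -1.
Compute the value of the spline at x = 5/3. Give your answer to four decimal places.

6.2407

With M_i denoting the second derivative at x_i, h_i = 1, 1, and Δ_i = (y_(i+1) − y_i)/h_i = 2, 0:
  1·M_0 + 4·M_1 + 1·M_2 = 6(Δ_1 - Δ_0) = -12
Clamped end conditions give two more equations: 2h_0·M_0 + h_0·M_1 = 6(Δ_0 - s'(0)) = 0 and h_1·M_1 + 2h_1·M_2 = 6(s'(2) - Δ_1) = -6.
Solving the tridiagonal system: M_0 = 3/2, M_1 = -3, M_2 = -3/2.
On [1, 2], s(x) = 6 + 5/4·(x - 1) - 3/2·(x - 1)² + 1/4·(x - 1)³.
With (x - 1) = 2/3: s(5/3) = 337/54.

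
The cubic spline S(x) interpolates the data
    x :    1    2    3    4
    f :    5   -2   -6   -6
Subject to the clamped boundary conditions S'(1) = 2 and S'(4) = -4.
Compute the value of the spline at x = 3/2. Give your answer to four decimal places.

2.8500

Write M_i for S''(x_i). With h_i = 1, 1, 1 and divided differences Δ_i = -7, -4, 0, the continuity of S' gives the tridiagonal system
  1·M_0 + 4·M_1 + 1·M_2 = 6(Δ_1 - Δ_0) = 18
  1·M_1 + 4·M_2 + 1·M_3 = 6(Δ_2 - Δ_1) = 24
Clamped end conditions give two more equations: 2h_0·M_0 + h_0·M_1 = 6(Δ_0 - S'(1)) = -54 and h_2·M_2 + 2h_2·M_3 = 6(S'(4) - Δ_2) = -24.
Hence M_0 = -162/5, M_1 = 54/5, M_2 = 36/5, M_3 = -78/5.
On [1, 2], S(x) = 5 + 2·(x - 1) - 81/5·(x - 1)² + 36/5·(x - 1)³.
With (x - 1) = 1/2: S(3/2) = 57/20.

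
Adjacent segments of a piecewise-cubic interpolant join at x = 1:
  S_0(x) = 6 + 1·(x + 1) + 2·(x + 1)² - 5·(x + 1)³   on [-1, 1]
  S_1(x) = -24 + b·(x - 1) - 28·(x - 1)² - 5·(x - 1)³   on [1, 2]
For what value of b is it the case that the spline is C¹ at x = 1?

-51

S_0'(x) = 1 + 4·(x + 1) - 15·(x + 1)², so S_0'(1) = -51. On the right, S_1'(1) = b, so b = -51.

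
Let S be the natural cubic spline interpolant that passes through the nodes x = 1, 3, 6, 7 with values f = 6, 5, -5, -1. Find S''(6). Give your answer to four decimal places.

6.9155

Let m_i = S''(x_i). Step sizes h_i = 2, 3, 1; slopes of the chords Δ_i = (y_(i+1) - y_i)/h_i = -1/2, -10/3, 4.
  2·m_0 + 10·m_1 + 3·m_2 = 6(Δ_1 - Δ_0) = -17
  3·m_1 + 8·m_2 + 1·m_3 = 6(Δ_2 - Δ_1) = 44
Natural end conditions: m_0 = m_3 = 0.
Solving: m_0 = 0, m_1 = -268/71, m_2 = 491/71, m_3 = 0.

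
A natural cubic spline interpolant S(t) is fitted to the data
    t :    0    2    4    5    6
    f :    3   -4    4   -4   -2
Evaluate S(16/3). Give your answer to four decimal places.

Let σ_i = S''(x_i). Step sizes h_i = 2, 2, 1, 1; slopes of the chords Δ_i = (y_(i+1) - y_i)/h_i = -7/2, 4, -8, 2.
  2·σ_0 + 8·σ_1 + 2·σ_2 = 6(Δ_1 - Δ_0) = 45
  2·σ_1 + 6·σ_2 + 1·σ_3 = 6(Δ_2 - Δ_1) = -72
  1·σ_2 + 4·σ_3 + 1·σ_4 = 6(Δ_3 - Δ_2) = 60
Natural end conditions: σ_0 = σ_4 = 0.
Solving: σ_0 = 0, σ_1 = 577/56, σ_2 = -131/7, σ_3 = 551/28, σ_4 = 0.
On [5, 6], S(t) = -4 - 383/84·(t - 5) + 551/56·(t - 5)² - 551/168·(t - 5)³.
With (t - 5) = 1/3: S(16/3) = -10315/2268.

-4.5481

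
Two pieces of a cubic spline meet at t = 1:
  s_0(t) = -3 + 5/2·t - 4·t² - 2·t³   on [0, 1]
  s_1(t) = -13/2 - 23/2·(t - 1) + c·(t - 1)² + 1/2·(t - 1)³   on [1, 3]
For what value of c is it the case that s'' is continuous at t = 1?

-10

s_0''(t) = -8 - 12·t, so s_0''(1) = -20. On the right, s_1''(1) = 2c, so c = -10.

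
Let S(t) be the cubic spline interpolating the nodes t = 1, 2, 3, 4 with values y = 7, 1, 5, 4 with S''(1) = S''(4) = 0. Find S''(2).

18

Put M_i = S'' at the i-th knot. Here h = (1, 1, 1) and Δ = (-6, 4, -1), so the interior equations h_(i-1)·M_(i-1) + 2(h_(i-1)+h_i)·M_i + h_i·M_(i+1) = 6(Δ_i − Δ_(i-1)) read
  1·M_0 + 4·M_1 + 1·M_2 = 6(Δ_1 - Δ_0) = 60
  1·M_1 + 4·M_2 + 1·M_3 = 6(Δ_2 - Δ_1) = -30
Natural end conditions: M_0 = M_3 = 0.
Forward elimination and back-substitution give M_0 = 0, M_1 = 18, M_2 = -12, M_3 = 0.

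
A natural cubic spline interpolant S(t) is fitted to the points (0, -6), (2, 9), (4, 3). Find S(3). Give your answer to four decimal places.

With M_i denoting the second derivative at x_i, h_i = 2, 2, and Δ_i = (y_(i+1) − y_i)/h_i = 15/2, -3:
  2·M_0 + 8·M_1 + 2·M_2 = 6(Δ_1 - Δ_0) = -63
Natural end conditions: M_0 = M_2 = 0.
Forward elimination and back-substitution give M_0 = 0, M_1 = -63/8, M_2 = 0.
On [2, 4], S(t) = 9 + 9/4·(t - 2) - 63/16·(t - 2)² + 21/32·(t - 2)³.
With (t - 2) = 1: S(3) = 255/32.

7.9688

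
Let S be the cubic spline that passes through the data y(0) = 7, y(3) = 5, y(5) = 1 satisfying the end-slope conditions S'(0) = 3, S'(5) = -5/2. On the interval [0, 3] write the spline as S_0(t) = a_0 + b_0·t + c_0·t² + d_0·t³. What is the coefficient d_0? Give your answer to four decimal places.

0.2537

Let m_i = S''(x_i). Step sizes h_i = 3, 2; slopes of the chords Δ_i = (y_(i+1) - y_i)/h_i = -2/3, -2.
  3·m_0 + 10·m_1 + 2·m_2 = 6(Δ_1 - Δ_0) = -8
Clamped end conditions give two more equations: 2h_0·m_0 + h_0·m_1 = 6(Δ_0 - S'(0)) = -22 and h_1·m_1 + 2h_1·m_2 = 6(S'(5) - Δ_1) = -3.
Solving the tridiagonal system: m_0 = -119/30, m_1 = 3/5, m_2 = -21/20.
On [0, 3], with S_0(t) = a_0 + b_0·t + c_0·t² + d_0·t³: c_0 = m_0/2 = -119/60, d_0 = (m_1 - m_0)/(6h_0) = 137/540, b_0 = Δ_0 - h_0(2m_0 + m_1)/6 = 3.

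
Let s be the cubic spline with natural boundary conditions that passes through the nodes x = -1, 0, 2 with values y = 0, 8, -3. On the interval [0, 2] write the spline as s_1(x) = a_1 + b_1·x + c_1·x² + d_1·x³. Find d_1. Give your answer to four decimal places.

1.1250

With m_i denoting the second derivative at x_i, h_i = 1, 2, and Δ_i = (y_(i+1) − y_i)/h_i = 8, -11/2:
  1·m_0 + 6·m_1 + 2·m_2 = 6(Δ_1 - Δ_0) = -81
Natural end conditions: m_0 = m_2 = 0.
Forward elimination and back-substitution give m_0 = 0, m_1 = -27/2, m_2 = 0.
On [0, 2], with s_1(x) = a_1 + b_1·x + c_1·x² + d_1·x³: c_1 = m_1/2 = -27/4, d_1 = (m_2 - m_1)/(6h_1) = 9/8, b_1 = Δ_1 - h_1(2m_1 + m_2)/6 = 7/2.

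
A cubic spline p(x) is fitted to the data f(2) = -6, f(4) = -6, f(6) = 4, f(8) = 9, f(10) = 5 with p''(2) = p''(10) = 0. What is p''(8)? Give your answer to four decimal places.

Put σ_i = p'' at the i-th knot. Here h = (2, 2, 2, 2) and Δ = (0, 5, 5/2, -2), so the interior equations h_(i-1)·σ_(i-1) + 2(h_(i-1)+h_i)·σ_i + h_i·σ_(i+1) = 6(Δ_i − Δ_(i-1)) read
  2·σ_0 + 8·σ_1 + 2·σ_2 = 6(Δ_1 - Δ_0) = 30
  2·σ_1 + 8·σ_2 + 2·σ_3 = 6(Δ_2 - Δ_1) = -15
  2·σ_2 + 8·σ_3 + 2·σ_4 = 6(Δ_3 - Δ_2) = -27
Natural end conditions: σ_0 = σ_4 = 0.
Solving the tridiagonal system: σ_0 = 0, σ_1 = 69/16, σ_2 = -9/4, σ_3 = -45/16, σ_4 = 0.

-2.8125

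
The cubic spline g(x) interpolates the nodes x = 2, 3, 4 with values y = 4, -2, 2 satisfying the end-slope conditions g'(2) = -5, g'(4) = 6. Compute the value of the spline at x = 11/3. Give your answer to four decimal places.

-0.0556

Put M_i = g'' at the i-th knot. Here h = (1, 1) and Δ = (-6, 4), so the interior equations h_(i-1)·M_(i-1) + 2(h_(i-1)+h_i)·M_i + h_i·M_(i+1) = 6(Δ_i − Δ_(i-1)) read
  1·M_0 + 4·M_1 + 1·M_2 = 6(Δ_1 - Δ_0) = 60
Clamped end conditions give two more equations: 2h_0·M_0 + h_0·M_1 = 6(Δ_0 - g'(2)) = -6 and h_1·M_1 + 2h_1·M_2 = 6(g'(4) - Δ_1) = 12.
Solving the tridiagonal system: M_0 = -25/2, M_1 = 19, M_2 = -7/2.
On [3, 4], g(x) = -2 - 7/4·(x - 3) + 19/2·(x - 3)² - 15/4·(x - 3)³.
With (x - 3) = 2/3: g(11/3) = -1/18.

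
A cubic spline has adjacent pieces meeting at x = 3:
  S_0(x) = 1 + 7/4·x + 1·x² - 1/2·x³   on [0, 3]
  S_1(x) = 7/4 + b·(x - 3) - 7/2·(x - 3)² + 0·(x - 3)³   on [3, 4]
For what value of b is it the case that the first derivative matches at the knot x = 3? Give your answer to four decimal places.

-5.7500

S_0'(x) = 7/4 + 2·x - 3/2·x², so S_0'(3) = -23/4. On the right, S_1'(3) = b, so b = -23/4.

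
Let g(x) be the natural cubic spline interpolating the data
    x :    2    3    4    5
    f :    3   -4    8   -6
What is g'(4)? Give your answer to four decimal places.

Write m_i for g''(x_i). With h_i = 1, 1, 1 and divided differences Δ_i = -7, 12, -14, the continuity of g' gives the tridiagonal system
  1·m_0 + 4·m_1 + 1·m_2 = 6(Δ_1 - Δ_0) = 114
  1·m_1 + 4·m_2 + 1·m_3 = 6(Δ_2 - Δ_1) = -156
Natural end conditions: m_0 = m_3 = 0.
Forward elimination and back-substitution give m_0 = 0, m_1 = 204/5, m_2 = -246/5, m_3 = 0.
On [4, 5], g'(x) = b_2 + 2c_2·(x - 4) + 3d_2·(x - 4)² with b_2 = Δ_2 - h_2(2m_2 + m_3)/6 = 12/5, c_2 = m_2/2 = -123/5, d_2 = (m_3 - m_2)/(6h_2) = 41/5. So g'(4) = 12/5.

2.4000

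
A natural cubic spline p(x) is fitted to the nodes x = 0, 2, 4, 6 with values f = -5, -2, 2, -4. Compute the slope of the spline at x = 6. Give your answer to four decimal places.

-4.3667

With M_i denoting the second derivative at x_i, h_i = 2, 2, 2, and Δ_i = (y_(i+1) − y_i)/h_i = 3/2, 2, -3:
  2·M_0 + 8·M_1 + 2·M_2 = 6(Δ_1 - Δ_0) = 3
  2·M_1 + 8·M_2 + 2·M_3 = 6(Δ_2 - Δ_1) = -30
Natural end conditions: M_0 = M_3 = 0.
Forward elimination and back-substitution give M_0 = 0, M_1 = 7/5, M_2 = -41/10, M_3 = 0.
On [4, 6], p'(x) = b_2 + 2c_2·(x - 4) + 3d_2·(x - 4)² with b_2 = Δ_2 - h_2(2M_2 + M_3)/6 = -4/15, c_2 = M_2/2 = -41/20, d_2 = (M_3 - M_2)/(6h_2) = 41/120. So p'(6) = -131/30.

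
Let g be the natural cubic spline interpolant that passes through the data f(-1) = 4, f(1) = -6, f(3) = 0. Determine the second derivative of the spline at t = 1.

Let σ_i = g''(x_i). Step sizes h_i = 2, 2; slopes of the chords Δ_i = (y_(i+1) - y_i)/h_i = -5, 3.
  2·σ_0 + 8·σ_1 + 2·σ_2 = 6(Δ_1 - Δ_0) = 48
Natural end conditions: σ_0 = σ_2 = 0.
Hence σ_0 = 0, σ_1 = 6, σ_2 = 0.

6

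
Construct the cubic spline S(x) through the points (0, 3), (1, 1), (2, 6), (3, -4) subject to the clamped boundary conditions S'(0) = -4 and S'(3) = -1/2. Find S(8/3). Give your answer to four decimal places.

-1.6840

Write σ_i for S''(x_i). With h_i = 1, 1, 1 and divided differences Δ_i = -2, 5, -10, the continuity of S' gives the tridiagonal system
  1·σ_0 + 4·σ_1 + 1·σ_2 = 6(Δ_1 - Δ_0) = 42
  1·σ_1 + 4·σ_2 + 1·σ_3 = 6(Δ_2 - Δ_1) = -90
Clamped end conditions give two more equations: 2h_0·σ_0 + h_0·σ_1 = 6(Δ_0 - S'(0)) = 12 and h_2·σ_2 + 2h_2·σ_3 = 6(S'(3) - Δ_2) = 57.
Forward elimination and back-substitution give σ_0 = -73/15, σ_1 = 326/15, σ_2 = -601/15, σ_3 = 728/15.
On [2, 3], S(x) = 6 - 71/15·(x - 2) - 601/30·(x - 2)² + 443/30·(x - 2)³.
With (x - 2) = 2/3: S(8/3) = -682/405.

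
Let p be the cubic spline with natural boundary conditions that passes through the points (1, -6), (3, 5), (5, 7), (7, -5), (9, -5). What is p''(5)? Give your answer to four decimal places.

-6.3214

Write m_i for p''(x_i). With h_i = 2, 2, 2, 2 and divided differences Δ_i = 11/2, 1, -6, 0, the continuity of p' gives the tridiagonal system
  2·m_0 + 8·m_1 + 2·m_2 = 6(Δ_1 - Δ_0) = -27
  2·m_1 + 8·m_2 + 2·m_3 = 6(Δ_2 - Δ_1) = -42
  2·m_2 + 8·m_3 + 2·m_4 = 6(Δ_3 - Δ_2) = 36
Natural end conditions: m_0 = m_4 = 0.
Hence m_0 = 0, m_1 = -201/112, m_2 = -177/28, m_3 = 681/112, m_4 = 0.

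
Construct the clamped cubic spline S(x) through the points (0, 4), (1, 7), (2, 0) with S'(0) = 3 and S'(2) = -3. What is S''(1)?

-24

Let M_i = S''(x_i). Step sizes h_i = 1, 1; slopes of the chords Δ_i = (y_(i+1) - y_i)/h_i = 3, -7.
  1·M_0 + 4·M_1 + 1·M_2 = 6(Δ_1 - Δ_0) = -60
Clamped end conditions give two more equations: 2h_0·M_0 + h_0·M_1 = 6(Δ_0 - S'(0)) = 0 and h_1·M_1 + 2h_1·M_2 = 6(S'(2) - Δ_1) = 24.
Solving: M_0 = 12, M_1 = -24, M_2 = 24.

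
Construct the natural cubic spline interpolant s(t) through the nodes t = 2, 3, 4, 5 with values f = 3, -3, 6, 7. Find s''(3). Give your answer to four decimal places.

27.2000

Write m_i for s''(x_i). With h_i = 1, 1, 1 and divided differences Δ_i = -6, 9, 1, the continuity of s' gives the tridiagonal system
  1·m_0 + 4·m_1 + 1·m_2 = 6(Δ_1 - Δ_0) = 90
  1·m_1 + 4·m_2 + 1·m_3 = 6(Δ_2 - Δ_1) = -48
Natural end conditions: m_0 = m_3 = 0.
Hence m_0 = 0, m_1 = 136/5, m_2 = -94/5, m_3 = 0.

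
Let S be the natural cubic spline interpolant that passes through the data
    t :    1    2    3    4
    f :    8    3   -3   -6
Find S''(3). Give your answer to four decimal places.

Let m_i = S''(x_i). Step sizes h_i = 1, 1, 1; slopes of the chords Δ_i = (y_(i+1) - y_i)/h_i = -5, -6, -3.
  1·m_0 + 4·m_1 + 1·m_2 = 6(Δ_1 - Δ_0) = -6
  1·m_1 + 4·m_2 + 1·m_3 = 6(Δ_2 - Δ_1) = 18
Natural end conditions: m_0 = m_3 = 0.
Solving the tridiagonal system: m_0 = 0, m_1 = -14/5, m_2 = 26/5, m_3 = 0.

5.2000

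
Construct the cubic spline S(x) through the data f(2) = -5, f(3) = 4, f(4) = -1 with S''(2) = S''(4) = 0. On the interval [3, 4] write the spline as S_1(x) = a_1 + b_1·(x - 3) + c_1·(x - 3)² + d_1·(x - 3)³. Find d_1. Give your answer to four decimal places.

3.5000

With m_i denoting the second derivative at x_i, h_i = 1, 1, and Δ_i = (y_(i+1) − y_i)/h_i = 9, -5:
  1·m_0 + 4·m_1 + 1·m_2 = 6(Δ_1 - Δ_0) = -84
Natural end conditions: m_0 = m_2 = 0.
Hence m_0 = 0, m_1 = -21, m_2 = 0.
On [3, 4], with S_1(x) = a_1 + b_1·(x - 3) + c_1·(x - 3)² + d_1·(x - 3)³: c_1 = m_1/2 = -21/2, d_1 = (m_2 - m_1)/(6h_1) = 7/2, b_1 = Δ_1 - h_1(2m_1 + m_2)/6 = 2.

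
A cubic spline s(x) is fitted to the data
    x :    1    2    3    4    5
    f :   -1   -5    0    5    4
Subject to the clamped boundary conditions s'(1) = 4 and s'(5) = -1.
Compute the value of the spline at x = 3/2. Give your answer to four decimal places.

-2.2277

With M_i denoting the second derivative at x_i, h_i = 1, 1, 1, 1, and Δ_i = (y_(i+1) − y_i)/h_i = -4, 5, 5, -1:
  1·M_0 + 4·M_1 + 1·M_2 = 6(Δ_1 - Δ_0) = 54
  1·M_1 + 4·M_2 + 1·M_3 = 6(Δ_2 - Δ_1) = 0
  1·M_2 + 4·M_3 + 1·M_4 = 6(Δ_3 - Δ_2) = -36
Clamped end conditions give two more equations: 2h_0·M_0 + h_0·M_1 = 6(Δ_0 - s'(1)) = -48 and h_3·M_3 + 2h_3·M_4 = 6(s'(5) - Δ_3) = 0.
Hence M_0 = -499/14, M_1 = 163/7, M_2 = -7/2, M_3 = -65/7, M_4 = 65/14.
On [1, 2], s(x) = -1 + 4·(x - 1) - 499/28·(x - 1)² + 275/28·(x - 1)³.
With (x - 1) = 1/2: s(3/2) = -499/224.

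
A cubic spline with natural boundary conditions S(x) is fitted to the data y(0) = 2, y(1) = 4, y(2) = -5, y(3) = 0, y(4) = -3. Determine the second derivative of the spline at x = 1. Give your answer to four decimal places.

-24.5357

Let M_i = S''(x_i). Step sizes h_i = 1, 1, 1, 1; slopes of the chords Δ_i = (y_(i+1) - y_i)/h_i = 2, -9, 5, -3.
  1·M_0 + 4·M_1 + 1·M_2 = 6(Δ_1 - Δ_0) = -66
  1·M_1 + 4·M_2 + 1·M_3 = 6(Δ_2 - Δ_1) = 84
  1·M_2 + 4·M_3 + 1·M_4 = 6(Δ_3 - Δ_2) = -48
Natural end conditions: M_0 = M_4 = 0.
Hence M_0 = 0, M_1 = -687/28, M_2 = 225/7, M_3 = -561/28, M_4 = 0.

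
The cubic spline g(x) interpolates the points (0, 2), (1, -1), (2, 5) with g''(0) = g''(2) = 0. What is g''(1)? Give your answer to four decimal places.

13.5000

Let m_i = g''(x_i). Step sizes h_i = 1, 1; slopes of the chords Δ_i = (y_(i+1) - y_i)/h_i = -3, 6.
  1·m_0 + 4·m_1 + 1·m_2 = 6(Δ_1 - Δ_0) = 54
Natural end conditions: m_0 = m_2 = 0.
Solving: m_0 = 0, m_1 = 27/2, m_2 = 0.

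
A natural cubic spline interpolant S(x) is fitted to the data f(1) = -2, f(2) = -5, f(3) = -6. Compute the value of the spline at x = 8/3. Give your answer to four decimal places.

-5.8148

Write m_i for S''(x_i). With h_i = 1, 1 and divided differences Δ_i = -3, -1, the continuity of S' gives the tridiagonal system
  1·m_0 + 4·m_1 + 1·m_2 = 6(Δ_1 - Δ_0) = 12
Natural end conditions: m_0 = m_2 = 0.
Forward elimination and back-substitution give m_0 = 0, m_1 = 3, m_2 = 0.
On [2, 3], S(x) = -5 - 2·(x - 2) + 3/2·(x - 2)² - 1/2·(x - 2)³.
With (x - 2) = 2/3: S(8/3) = -157/27.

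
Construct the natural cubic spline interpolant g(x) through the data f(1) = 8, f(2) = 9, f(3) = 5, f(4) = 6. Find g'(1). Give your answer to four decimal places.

Let M_i = g''(x_i). Step sizes h_i = 1, 1, 1; slopes of the chords Δ_i = (y_(i+1) - y_i)/h_i = 1, -4, 1.
  1·M_0 + 4·M_1 + 1·M_2 = 6(Δ_1 - Δ_0) = -30
  1·M_1 + 4·M_2 + 1·M_3 = 6(Δ_2 - Δ_1) = 30
Natural end conditions: M_0 = M_3 = 0.
Hence M_0 = 0, M_1 = -10, M_2 = 10, M_3 = 0.
On [1, 2], g'(x) = b_0 + 2c_0·(x - 1) + 3d_0·(x - 1)² with b_0 = Δ_0 - h_0(2M_0 + M_1)/6 = 8/3, c_0 = M_0/2 = 0, d_0 = (M_1 - M_0)/(6h_0) = -5/3. So g'(1) = 8/3.

2.6667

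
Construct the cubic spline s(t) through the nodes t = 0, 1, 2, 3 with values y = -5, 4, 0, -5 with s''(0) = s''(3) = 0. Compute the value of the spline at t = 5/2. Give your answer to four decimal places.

-2.7250

Put M_i = s'' at the i-th knot. Here h = (1, 1, 1) and Δ = (9, -4, -5), so the interior equations h_(i-1)·M_(i-1) + 2(h_(i-1)+h_i)·M_i + h_i·M_(i+1) = 6(Δ_i − Δ_(i-1)) read
  1·M_0 + 4·M_1 + 1·M_2 = 6(Δ_1 - Δ_0) = -78
  1·M_1 + 4·M_2 + 1·M_3 = 6(Δ_2 - Δ_1) = -6
Natural end conditions: M_0 = M_3 = 0.
Forward elimination and back-substitution give M_0 = 0, M_1 = -102/5, M_2 = 18/5, M_3 = 0.
On [2, 3], s(t) = 0 - 31/5·(t - 2) + 9/5·(t - 2)² - 3/5·(t - 2)³.
With (t - 2) = 1/2: s(5/2) = -109/40.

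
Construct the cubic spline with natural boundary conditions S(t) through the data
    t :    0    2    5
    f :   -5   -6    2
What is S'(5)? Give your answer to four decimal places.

Let m_i = S''(x_i). Step sizes h_i = 2, 3; slopes of the chords Δ_i = (y_(i+1) - y_i)/h_i = -1/2, 8/3.
  2·m_0 + 10·m_1 + 3·m_2 = 6(Δ_1 - Δ_0) = 19
Natural end conditions: m_0 = m_2 = 0.
Forward elimination and back-substitution give m_0 = 0, m_1 = 19/10, m_2 = 0.
On [2, 5], S'(t) = b_1 + 2c_1·(t - 2) + 3d_1·(t - 2)² with b_1 = Δ_1 - h_1(2m_1 + m_2)/6 = 23/30, c_1 = m_1/2 = 19/20, d_1 = (m_2 - m_1)/(6h_1) = -19/180. So S'(5) = 217/60.

3.6167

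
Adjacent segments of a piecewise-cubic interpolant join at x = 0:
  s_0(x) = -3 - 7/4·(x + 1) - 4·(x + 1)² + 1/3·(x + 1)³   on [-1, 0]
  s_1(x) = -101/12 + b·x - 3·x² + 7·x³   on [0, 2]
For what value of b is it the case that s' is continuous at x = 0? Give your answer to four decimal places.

s_0'(x) = -7/4 - 8·(x + 1) + 1·(x + 1)², so s_0'(0) = -35/4. On the right, s_1'(0) = b, so b = -35/4.

-8.7500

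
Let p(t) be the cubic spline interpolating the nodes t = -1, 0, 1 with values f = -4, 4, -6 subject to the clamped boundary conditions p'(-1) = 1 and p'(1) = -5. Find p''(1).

Write σ_i for p''(x_i). With h_i = 1, 1 and divided differences Δ_i = 8, -10, the continuity of p' gives the tridiagonal system
  1·σ_0 + 4·σ_1 + 1·σ_2 = 6(Δ_1 - Δ_0) = -108
Clamped end conditions give two more equations: 2h_0·σ_0 + h_0·σ_1 = 6(Δ_0 - p'(-1)) = 42 and h_1·σ_1 + 2h_1·σ_2 = 6(p'(1) - Δ_1) = 30.
Forward elimination and back-substitution give σ_0 = 45, σ_1 = -48, σ_2 = 39.

39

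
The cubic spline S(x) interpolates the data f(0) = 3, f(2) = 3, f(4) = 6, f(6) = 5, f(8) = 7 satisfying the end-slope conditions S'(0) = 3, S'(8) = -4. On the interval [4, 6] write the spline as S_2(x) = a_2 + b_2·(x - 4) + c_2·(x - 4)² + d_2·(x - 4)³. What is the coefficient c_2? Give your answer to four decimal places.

-1.7500

Let M_i = S''(x_i). Step sizes h_i = 2, 2, 2, 2; slopes of the chords Δ_i = (y_(i+1) - y_i)/h_i = 0, 3/2, -1/2, 1.
  2·M_0 + 8·M_1 + 2·M_2 = 6(Δ_1 - Δ_0) = 9
  2·M_1 + 8·M_2 + 2·M_3 = 6(Δ_2 - Δ_1) = -12
  2·M_2 + 8·M_3 + 2·M_4 = 6(Δ_3 - Δ_2) = 9
Clamped end conditions give two more equations: 2h_0·M_0 + h_0·M_1 = 6(Δ_0 - S'(0)) = -18 and h_3·M_3 + 2h_3·M_4 = 6(S'(8) - Δ_3) = -30.
Hence M_0 = -44/7, M_1 = 25/7, M_2 = -7/2, M_3 = 31/7, M_4 = -68/7.
On [4, 6], with S_2(x) = a_2 + b_2·(x - 4) + c_2·(x - 4)² + d_2·(x - 4)³: c_2 = M_2/2 = -7/4, d_2 = (M_3 - M_2)/(6h_2) = 37/56, b_2 = Δ_2 - h_2(2M_2 + M_3)/6 = 5/14.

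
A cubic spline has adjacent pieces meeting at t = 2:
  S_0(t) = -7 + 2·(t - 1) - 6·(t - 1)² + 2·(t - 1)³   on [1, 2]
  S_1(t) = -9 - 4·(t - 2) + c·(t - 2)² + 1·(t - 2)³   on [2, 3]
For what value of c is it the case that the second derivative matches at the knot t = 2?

0

S_0''(t) = -12 + 12·(t - 1), so S_0''(2) = 0. On the right, S_1''(2) = 2c, so c = 0.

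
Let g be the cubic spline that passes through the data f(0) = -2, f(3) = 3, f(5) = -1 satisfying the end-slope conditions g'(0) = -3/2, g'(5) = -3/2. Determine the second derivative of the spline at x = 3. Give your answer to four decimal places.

Let m_i = g''(x_i). Step sizes h_i = 3, 2; slopes of the chords Δ_i = (y_(i+1) - y_i)/h_i = 5/3, -2.
  3·m_0 + 10·m_1 + 2·m_2 = 6(Δ_1 - Δ_0) = -22
Clamped end conditions give two more equations: 2h_0·m_0 + h_0·m_1 = 6(Δ_0 - g'(0)) = 19 and h_1·m_1 + 2h_1·m_2 = 6(g'(5) - Δ_1) = 3.
Solving the tridiagonal system: m_0 = 161/30, m_1 = -22/5, m_2 = 59/20.

-4.4000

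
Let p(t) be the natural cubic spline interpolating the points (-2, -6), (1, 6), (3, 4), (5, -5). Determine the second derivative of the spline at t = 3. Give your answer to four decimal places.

-1.9737

Put M_i = p'' at the i-th knot. Here h = (3, 2, 2) and Δ = (4, -1, -9/2), so the interior equations h_(i-1)·M_(i-1) + 2(h_(i-1)+h_i)·M_i + h_i·M_(i+1) = 6(Δ_i − Δ_(i-1)) read
  3·M_0 + 10·M_1 + 2·M_2 = 6(Δ_1 - Δ_0) = -30
  2·M_1 + 8·M_2 + 2·M_3 = 6(Δ_2 - Δ_1) = -21
Natural end conditions: M_0 = M_3 = 0.
Hence M_0 = 0, M_1 = -99/38, M_2 = -75/38, M_3 = 0.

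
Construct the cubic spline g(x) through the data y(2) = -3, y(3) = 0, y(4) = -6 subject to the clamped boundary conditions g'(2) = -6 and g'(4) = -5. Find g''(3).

-28

Put M_i = g'' at the i-th knot. Here h = (1, 1) and Δ = (3, -6), so the interior equations h_(i-1)·M_(i-1) + 2(h_(i-1)+h_i)·M_i + h_i·M_(i+1) = 6(Δ_i − Δ_(i-1)) read
  1·M_0 + 4·M_1 + 1·M_2 = 6(Δ_1 - Δ_0) = -54
Clamped end conditions give two more equations: 2h_0·M_0 + h_0·M_1 = 6(Δ_0 - g'(2)) = 54 and h_1·M_1 + 2h_1·M_2 = 6(g'(4) - Δ_1) = 6.
Solving: M_0 = 41, M_1 = -28, M_2 = 17.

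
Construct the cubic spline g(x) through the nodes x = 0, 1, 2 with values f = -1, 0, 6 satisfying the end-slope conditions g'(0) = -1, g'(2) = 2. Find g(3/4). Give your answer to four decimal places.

-0.9063

With M_i denoting the second derivative at x_i, h_i = 1, 1, and Δ_i = (y_(i+1) − y_i)/h_i = 1, 6:
  1·M_0 + 4·M_1 + 1·M_2 = 6(Δ_1 - Δ_0) = 30
Clamped end conditions give two more equations: 2h_0·M_0 + h_0·M_1 = 6(Δ_0 - g'(0)) = 12 and h_1·M_1 + 2h_1·M_2 = 6(g'(2) - Δ_1) = -24.
Solving the tridiagonal system: M_0 = 0, M_1 = 12, M_2 = -18.
On [0, 1], g(x) = -1 - 1·x + 0·x² + 2·x³.
With x = 3/4: g(3/4) = -29/32.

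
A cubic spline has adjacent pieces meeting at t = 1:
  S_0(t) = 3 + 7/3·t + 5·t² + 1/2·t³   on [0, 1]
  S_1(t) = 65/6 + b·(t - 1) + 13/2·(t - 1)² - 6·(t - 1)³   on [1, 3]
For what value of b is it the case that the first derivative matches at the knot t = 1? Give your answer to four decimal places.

13.8333

S_0'(t) = 7/3 + 10·t + 3/2·t², so S_0'(1) = 83/6. On the right, S_1'(1) = b, so b = 83/6.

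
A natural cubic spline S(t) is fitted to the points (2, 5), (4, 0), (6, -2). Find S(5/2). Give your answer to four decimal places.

With M_i denoting the second derivative at x_i, h_i = 2, 2, and Δ_i = (y_(i+1) − y_i)/h_i = -5/2, -1:
  2·M_0 + 8·M_1 + 2·M_2 = 6(Δ_1 - Δ_0) = 9
Natural end conditions: M_0 = M_2 = 0.
Forward elimination and back-substitution give M_0 = 0, M_1 = 9/8, M_2 = 0.
On [2, 4], S(t) = 5 - 23/8·(t - 2) + 0·(t - 2)² + 3/32·(t - 2)³.
With (t - 2) = 1/2: S(5/2) = 915/256.

3.5742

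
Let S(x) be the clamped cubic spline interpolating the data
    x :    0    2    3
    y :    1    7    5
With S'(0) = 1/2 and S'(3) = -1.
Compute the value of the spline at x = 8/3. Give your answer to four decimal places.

5.6481

With m_i denoting the second derivative at x_i, h_i = 2, 1, and Δ_i = (y_(i+1) − y_i)/h_i = 3, -2:
  2·m_0 + 6·m_1 + 1·m_2 = 6(Δ_1 - Δ_0) = -30
Clamped end conditions give two more equations: 2h_0·m_0 + h_0·m_1 = 6(Δ_0 - S'(0)) = 15 and h_1·m_1 + 2h_1·m_2 = 6(S'(3) - Δ_1) = 6.
Solving the tridiagonal system: m_0 = 33/4, m_1 = -9, m_2 = 15/2.
On [2, 3], S(x) = 7 - 1/4·(x - 2) - 9/2·(x - 2)² + 11/4·(x - 2)³.
With (x - 2) = 2/3: S(8/3) = 305/54.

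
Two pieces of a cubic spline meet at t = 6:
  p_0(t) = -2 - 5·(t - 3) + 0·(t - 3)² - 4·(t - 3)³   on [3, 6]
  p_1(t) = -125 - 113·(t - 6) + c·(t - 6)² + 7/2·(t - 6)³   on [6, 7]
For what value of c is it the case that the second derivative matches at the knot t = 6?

p_0''(t) = 0 - 24·(t - 3), so p_0''(6) = -72. On the right, p_1''(6) = 2c, so c = -36.

-36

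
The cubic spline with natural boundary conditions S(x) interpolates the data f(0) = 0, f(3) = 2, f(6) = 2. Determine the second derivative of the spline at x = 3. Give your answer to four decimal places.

-0.3333

Put M_i = S'' at the i-th knot. Here h = (3, 3) and Δ = (2/3, 0), so the interior equations h_(i-1)·M_(i-1) + 2(h_(i-1)+h_i)·M_i + h_i·M_(i+1) = 6(Δ_i − Δ_(i-1)) read
  3·M_0 + 12·M_1 + 3·M_2 = 6(Δ_1 - Δ_0) = -4
Natural end conditions: M_0 = M_2 = 0.
Hence M_0 = 0, M_1 = -1/3, M_2 = 0.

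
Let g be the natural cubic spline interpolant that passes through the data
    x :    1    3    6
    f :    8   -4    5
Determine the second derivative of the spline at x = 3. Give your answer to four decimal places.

Write M_i for g''(x_i). With h_i = 2, 3 and divided differences Δ_i = -6, 3, the continuity of g' gives the tridiagonal system
  2·M_0 + 10·M_1 + 3·M_2 = 6(Δ_1 - Δ_0) = 54
Natural end conditions: M_0 = M_2 = 0.
Forward elimination and back-substitution give M_0 = 0, M_1 = 27/5, M_2 = 0.

5.4000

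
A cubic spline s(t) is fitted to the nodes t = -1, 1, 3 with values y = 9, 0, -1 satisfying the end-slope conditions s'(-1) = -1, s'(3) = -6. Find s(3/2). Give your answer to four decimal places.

Write σ_i for s''(x_i). With h_i = 2, 2 and divided differences Δ_i = -9/2, -1/2, the continuity of s' gives the tridiagonal system
  2·σ_0 + 8·σ_1 + 2·σ_2 = 6(Δ_1 - Δ_0) = 24
Clamped end conditions give two more equations: 2h_0·σ_0 + h_0·σ_1 = 6(Δ_0 - s'(-1)) = -21 and h_1·σ_1 + 2h_1·σ_2 = 6(s'(3) - Δ_1) = -33.
Solving the tridiagonal system: σ_0 = -19/2, σ_1 = 17/2, σ_2 = -25/2.
On [1, 3], s(t) = 0 - 2·(t - 1) + 17/4·(t - 1)² - 7/4·(t - 1)³.
With (t - 1) = 1/2: s(3/2) = -5/32.

-0.1563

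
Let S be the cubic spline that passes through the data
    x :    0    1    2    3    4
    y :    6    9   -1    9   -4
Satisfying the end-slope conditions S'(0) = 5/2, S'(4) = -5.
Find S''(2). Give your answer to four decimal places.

55.1250

Write M_i for S''(x_i). With h_i = 1, 1, 1, 1 and divided differences Δ_i = 3, -10, 10, -13, the continuity of S' gives the tridiagonal system
  1·M_0 + 4·M_1 + 1·M_2 = 6(Δ_1 - Δ_0) = -78
  1·M_1 + 4·M_2 + 1·M_3 = 6(Δ_2 - Δ_1) = 120
  1·M_2 + 4·M_3 + 1·M_4 = 6(Δ_3 - Δ_2) = -138
Clamped end conditions give two more equations: 2h_0·M_0 + h_0·M_1 = 6(Δ_0 - S'(0)) = 3 and h_3·M_3 + 2h_3·M_4 = 6(S'(4) - Δ_3) = 48.
Forward elimination and back-substitution give M_0 = 1161/56, M_1 = -1077/28, M_2 = 441/8, M_3 = -1737/28, M_4 = 3081/56.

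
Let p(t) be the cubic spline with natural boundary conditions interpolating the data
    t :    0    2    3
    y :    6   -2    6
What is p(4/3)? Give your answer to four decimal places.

-2.2963

Put M_i = p'' at the i-th knot. Here h = (2, 1) and Δ = (-4, 8), so the interior equations h_(i-1)·M_(i-1) + 2(h_(i-1)+h_i)·M_i + h_i·M_(i+1) = 6(Δ_i − Δ_(i-1)) read
  2·M_0 + 6·M_1 + 1·M_2 = 6(Δ_1 - Δ_0) = 72
Natural end conditions: M_0 = M_2 = 0.
Solving the tridiagonal system: M_0 = 0, M_1 = 12, M_2 = 0.
On [0, 2], p(t) = 6 - 8·t + 0·t² + 1·t³.
With t = 4/3: p(4/3) = -62/27.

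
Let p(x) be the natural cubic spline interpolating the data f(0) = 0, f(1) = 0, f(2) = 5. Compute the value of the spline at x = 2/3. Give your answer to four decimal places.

Let σ_i = p''(x_i). Step sizes h_i = 1, 1; slopes of the chords Δ_i = (y_(i+1) - y_i)/h_i = 0, 5.
  1·σ_0 + 4·σ_1 + 1·σ_2 = 6(Δ_1 - Δ_0) = 30
Natural end conditions: σ_0 = σ_2 = 0.
Solving: σ_0 = 0, σ_1 = 15/2, σ_2 = 0.
On [0, 1], p(x) = 0 - 5/4·x + 0·x² + 5/4·x³.
With x = 2/3: p(2/3) = -25/54.

-0.4630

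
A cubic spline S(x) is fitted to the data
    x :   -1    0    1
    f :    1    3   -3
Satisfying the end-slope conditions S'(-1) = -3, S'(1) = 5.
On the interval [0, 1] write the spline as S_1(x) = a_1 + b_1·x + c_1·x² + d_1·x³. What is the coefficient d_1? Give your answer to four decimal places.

Write σ_i for S''(x_i). With h_i = 1, 1 and divided differences Δ_i = 2, -6, the continuity of S' gives the tridiagonal system
  1·σ_0 + 4·σ_1 + 1·σ_2 = 6(Δ_1 - Δ_0) = -48
Clamped end conditions give two more equations: 2h_0·σ_0 + h_0·σ_1 = 6(Δ_0 - S'(-1)) = 30 and h_1·σ_1 + 2h_1·σ_2 = 6(S'(1) - Δ_1) = 66.
Solving the tridiagonal system: σ_0 = 31, σ_1 = -32, σ_2 = 49.
On [0, 1], with S_1(x) = a_1 + b_1·x + c_1·x² + d_1·x³: c_1 = σ_1/2 = -16, d_1 = (σ_2 - σ_1)/(6h_1) = 27/2, b_1 = Δ_1 - h_1(2σ_1 + σ_2)/6 = -7/2.

13.5000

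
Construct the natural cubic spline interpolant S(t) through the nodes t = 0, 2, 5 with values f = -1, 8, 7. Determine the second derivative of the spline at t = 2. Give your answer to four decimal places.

Write σ_i for S''(x_i). With h_i = 2, 3 and divided differences Δ_i = 9/2, -1/3, the continuity of S' gives the tridiagonal system
  2·σ_0 + 10·σ_1 + 3·σ_2 = 6(Δ_1 - Δ_0) = -29
Natural end conditions: σ_0 = σ_2 = 0.
Forward elimination and back-substitution give σ_0 = 0, σ_1 = -29/10, σ_2 = 0.

-2.9000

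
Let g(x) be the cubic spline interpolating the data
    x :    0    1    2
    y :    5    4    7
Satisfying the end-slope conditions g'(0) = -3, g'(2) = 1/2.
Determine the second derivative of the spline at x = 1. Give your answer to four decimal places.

8.5000

Write m_i for g''(x_i). With h_i = 1, 1 and divided differences Δ_i = -1, 3, the continuity of g' gives the tridiagonal system
  1·m_0 + 4·m_1 + 1·m_2 = 6(Δ_1 - Δ_0) = 24
Clamped end conditions give two more equations: 2h_0·m_0 + h_0·m_1 = 6(Δ_0 - g'(0)) = 12 and h_1·m_1 + 2h_1·m_2 = 6(g'(2) - Δ_1) = -15.
Solving the tridiagonal system: m_0 = 7/4, m_1 = 17/2, m_2 = -47/4.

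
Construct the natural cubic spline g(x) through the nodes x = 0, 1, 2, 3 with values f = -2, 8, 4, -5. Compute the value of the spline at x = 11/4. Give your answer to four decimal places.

Write M_i for g''(x_i). With h_i = 1, 1, 1 and divided differences Δ_i = 10, -4, -9, the continuity of g' gives the tridiagonal system
  1·M_0 + 4·M_1 + 1·M_2 = 6(Δ_1 - Δ_0) = -84
  1·M_1 + 4·M_2 + 1·M_3 = 6(Δ_2 - Δ_1) = -30
Natural end conditions: M_0 = M_3 = 0.
Solving the tridiagonal system: M_0 = 0, M_1 = -102/5, M_2 = -12/5, M_3 = 0.
On [2, 3], g(x) = 4 - 41/5·(x - 2) - 6/5·(x - 2)² + 2/5·(x - 2)³.
With (x - 2) = 3/4: g(11/4) = -85/32.

-2.6563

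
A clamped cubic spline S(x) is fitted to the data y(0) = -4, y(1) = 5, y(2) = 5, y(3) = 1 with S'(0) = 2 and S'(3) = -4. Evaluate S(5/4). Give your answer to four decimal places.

With M_i denoting the second derivative at x_i, h_i = 1, 1, 1, and Δ_i = (y_(i+1) − y_i)/h_i = 9, 0, -4:
  1·M_0 + 4·M_1 + 1·M_2 = 6(Δ_1 - Δ_0) = -54
  1·M_1 + 4·M_2 + 1·M_3 = 6(Δ_2 - Δ_1) = -24
Clamped end conditions give two more equations: 2h_0·M_0 + h_0·M_1 = 6(Δ_0 - S'(0)) = 42 and h_2·M_2 + 2h_2·M_3 = 6(S'(3) - Δ_2) = 0.
Forward elimination and back-substitution give M_0 = 158/5, M_1 = -106/5, M_2 = -4/5, M_3 = 2/5.
On [1, 2], S(x) = 5 + 36/5·(x - 1) - 53/5·(x - 1)² + 17/5·(x - 1)³.
With (x - 1) = 1/4: S(5/4) = 1981/320.

6.1906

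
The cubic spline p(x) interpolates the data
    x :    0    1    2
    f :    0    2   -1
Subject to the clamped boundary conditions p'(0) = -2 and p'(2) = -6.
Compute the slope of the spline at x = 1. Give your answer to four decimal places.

Put M_i = p'' at the i-th knot. Here h = (1, 1) and Δ = (2, -3), so the interior equations h_(i-1)·M_(i-1) + 2(h_(i-1)+h_i)·M_i + h_i·M_(i+1) = 6(Δ_i − Δ_(i-1)) read
  1·M_0 + 4·M_1 + 1·M_2 = 6(Δ_1 - Δ_0) = -30
Clamped end conditions give two more equations: 2h_0·M_0 + h_0·M_1 = 6(Δ_0 - p'(0)) = 24 and h_1·M_1 + 2h_1·M_2 = 6(p'(2) - Δ_1) = -18.
Solving the tridiagonal system: M_0 = 35/2, M_1 = -11, M_2 = -7/2.
On [1, 2], p'(x) = b_1 + 2c_1·(x - 1) + 3d_1·(x - 1)² with b_1 = Δ_1 - h_1(2M_1 + M_2)/6 = 5/4, c_1 = M_1/2 = -11/2, d_1 = (M_2 - M_1)/(6h_1) = 5/4. So p'(1) = 5/4.

1.2500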